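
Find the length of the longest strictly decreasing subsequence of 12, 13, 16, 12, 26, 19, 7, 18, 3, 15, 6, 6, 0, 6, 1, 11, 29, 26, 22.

6

One longest decreasing subsequence is 26, 19, 18, 15, 6, 0 (positions 5,6,8,10,11,13), of length 6; no longer one exists.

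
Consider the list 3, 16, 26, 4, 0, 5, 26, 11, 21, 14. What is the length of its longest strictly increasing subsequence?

5

Let dp[i] be the longest increasing subsequence ending at position i. Then dp = [1, 2, 3, 2, 1, 3, 4, 4, 5, 5].
The maximum is 5; one witness is 3, 4, 5, 11, 21 at positions 1,4,6,8,9.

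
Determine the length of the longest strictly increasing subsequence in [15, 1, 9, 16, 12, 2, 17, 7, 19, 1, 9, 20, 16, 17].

6

Scanning left to right, the best length ending at each element is: 15→1, 1→1, 9→2, 16→3, 12→3, 2→2, 17→4, 7→3, 19→5, 1→1, 9→4, 20→6, 16→5, 17→6.
So the longest increasing subsequence has length 6, e.g. 1, 9, 16, 17, 19, 20.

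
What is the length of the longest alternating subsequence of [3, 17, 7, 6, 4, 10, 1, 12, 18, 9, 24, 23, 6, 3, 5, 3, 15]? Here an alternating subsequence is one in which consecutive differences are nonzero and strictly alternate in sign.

12

Track the best alternating length ending on an up-step vs a down-step at each position: up/down = 1/1, 2/1, 2/3, 2/3, 2/3, 4/3, 1/5, 6/3, 6/1, 6/7, 8/1, 8/9, 6/9, 6/9, 10/9, 6/11, 12/9.
The maximum over both is 12; one such subsequence is 3, 17, 7, 10, 1, 12, 9, 24, 3, 5, 3, 15.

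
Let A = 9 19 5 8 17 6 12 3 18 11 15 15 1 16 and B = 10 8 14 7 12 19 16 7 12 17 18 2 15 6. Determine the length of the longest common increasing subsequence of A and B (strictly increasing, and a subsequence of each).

For each value that appears in both, track the longest common increasing run ending there.
The best achievable length is 3; one witness is 8, 12, 16 (A-positions 4,7,14, B-positions 2,5,7).

3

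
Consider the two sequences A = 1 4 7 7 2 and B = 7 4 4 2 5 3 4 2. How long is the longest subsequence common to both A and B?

Backtracking the LCS table gives one alignment: 4 (A2,B7) → 2 (A5,B8).
So the longest common subsequence has length 2.

2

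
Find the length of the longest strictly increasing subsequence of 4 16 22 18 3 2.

3

Let dp[i] be the longest increasing subsequence ending at position i. Then dp = [1, 2, 3, 3, 1, 1].
The maximum is 3; one witness is 4, 16, 22 at positions 1,2,3.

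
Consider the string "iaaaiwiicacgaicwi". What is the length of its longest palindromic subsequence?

One longest palindromic subsequence is iwcagacwi (positions 1,6,9,10,12,13,15,16,17); it reads the same forward and backward, and the interval DP gives dp[1][17] = 9.

9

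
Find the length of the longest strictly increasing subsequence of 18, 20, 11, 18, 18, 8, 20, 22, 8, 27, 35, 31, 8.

Scanning left to right, the best length ending at each element is: 18→1, 20→2, 11→1, 18→2, 18→2, 8→1, 20→3, 22→4, 8→1, 27→5, 35→6, 31→6, 8→1.
So the longest increasing subsequence has length 6, e.g. 11, 18, 20, 22, 27, 35.

6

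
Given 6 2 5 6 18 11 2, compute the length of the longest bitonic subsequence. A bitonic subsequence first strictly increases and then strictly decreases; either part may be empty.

6

One longest bitonic subsequence is 2, 5, 6, 18, 11, 2 (positions 2,3,4,5,6,7): it rises to 18 then falls. Length 6 is optimal.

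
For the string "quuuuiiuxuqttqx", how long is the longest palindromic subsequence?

Using dp[i][j] = 2 + dp[i+1][j−1] if the ends match, else max(dp[i+1][j], dp[i][j−1]):
dp[1][15] = 8. A witness is quuiiuuq at positions 1,4,5,6,7,8,10,14.

8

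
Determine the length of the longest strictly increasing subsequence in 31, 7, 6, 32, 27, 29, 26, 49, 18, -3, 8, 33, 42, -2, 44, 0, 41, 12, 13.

6

Scanning left to right, the best length ending at each element is: 31→1, 7→1, 6→1, 32→2, 27→2, 29→3, 26→2, 49→4, 18→2, -3→1, 8→2, 33→4, 42→5, -2→2, 44→6, 0→3, 41→5, 12→4, 13→5.
So the longest increasing subsequence has length 6, e.g. 7, 27, 29, 33, 42, 44.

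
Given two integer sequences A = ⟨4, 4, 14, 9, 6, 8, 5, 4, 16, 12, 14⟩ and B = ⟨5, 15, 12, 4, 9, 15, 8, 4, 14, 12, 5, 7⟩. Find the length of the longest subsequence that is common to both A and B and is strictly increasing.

3

A longest common strictly increasing subsequence is 5, 12, 14 (length 3); it appears in order in both A and B, and no longer such subsequence exists.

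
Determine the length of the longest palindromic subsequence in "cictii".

3

One longest palindromic subsequence is iii (positions 2,5,6); it reads the same forward and backward, and the interval DP gives dp[1][6] = 3.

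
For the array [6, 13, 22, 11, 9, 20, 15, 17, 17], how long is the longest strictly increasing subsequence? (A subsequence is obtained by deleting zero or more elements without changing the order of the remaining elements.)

Scanning left to right, the best length ending at each element is: 6→1, 13→2, 22→3, 11→2, 9→2, 20→3, 15→3, 17→4, 17→4.
So the longest increasing subsequence has length 4, e.g. 6, 13, 15, 17.

4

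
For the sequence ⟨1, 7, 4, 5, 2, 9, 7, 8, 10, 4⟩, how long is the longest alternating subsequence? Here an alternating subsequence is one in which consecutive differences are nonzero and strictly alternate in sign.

A longest alternating subsequence is 1, 7, 4, 5, 2, 9, 7, 8, 4 (positions 1,2,3,4,5,6,7,8,10); its 8 consecutive differences strictly alternate in sign, and length 9 is optimal.

9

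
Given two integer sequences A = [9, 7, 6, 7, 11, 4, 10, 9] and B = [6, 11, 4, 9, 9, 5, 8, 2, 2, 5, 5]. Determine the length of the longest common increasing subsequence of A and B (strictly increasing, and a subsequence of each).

A longest common strictly increasing subsequence is 6, 11 (length 2); it appears in order in both A and B, and no longer such subsequence exists.

2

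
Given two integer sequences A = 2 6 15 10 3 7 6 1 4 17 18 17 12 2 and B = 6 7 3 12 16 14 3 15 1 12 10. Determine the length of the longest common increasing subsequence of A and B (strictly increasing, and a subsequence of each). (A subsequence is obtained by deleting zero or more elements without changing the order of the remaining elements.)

A longest common strictly increasing subsequence is 6, 7, 12 (length 3); it appears in order in both A and B, and no longer such subsequence exists.

3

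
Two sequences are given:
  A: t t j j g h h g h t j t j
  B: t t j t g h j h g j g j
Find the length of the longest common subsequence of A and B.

9

Backtracking the LCS table gives one alignment: t (A1,B1) → t (A2,B2) → j (A3,B3) → g (A5,B5) → h (A6,B6) → h (A7,B8) → g (A8,B9) → j (A11,B10) → j (A13,B12).
So the longest common subsequence has length 9.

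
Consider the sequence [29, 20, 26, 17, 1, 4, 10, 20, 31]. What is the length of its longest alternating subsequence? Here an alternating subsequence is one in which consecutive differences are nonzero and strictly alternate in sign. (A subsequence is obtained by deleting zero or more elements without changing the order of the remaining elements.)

5

A longest alternating subsequence is 29, 20, 26, 1, 4 (positions 1,2,3,5,6); its 4 consecutive differences strictly alternate in sign, and length 5 is optimal.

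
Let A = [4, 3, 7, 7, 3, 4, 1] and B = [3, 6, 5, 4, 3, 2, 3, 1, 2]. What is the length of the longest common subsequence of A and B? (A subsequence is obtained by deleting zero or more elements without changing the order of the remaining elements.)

Backtracking the LCS table gives one alignment: 4 (A1,B4) → 3 (A2,B5) → 3 (A5,B7) → 1 (A7,B8).
So the longest common subsequence has length 4.

4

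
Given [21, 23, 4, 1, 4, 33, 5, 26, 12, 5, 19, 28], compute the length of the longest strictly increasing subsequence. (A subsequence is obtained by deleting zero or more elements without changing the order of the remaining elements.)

Scanning left to right, the best length ending at each element is: 21→1, 23→2, 4→1, 1→1, 4→2, 33→3, 5→3, 26→4, 12→4, 5→3, 19→5, 28→6.
So the longest increasing subsequence has length 6, e.g. 1, 4, 5, 12, 19, 28.

6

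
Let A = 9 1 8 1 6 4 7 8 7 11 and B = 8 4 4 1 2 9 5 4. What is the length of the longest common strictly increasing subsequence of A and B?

2

A longest common strictly increasing subsequence is 1, 4 (length 2); it appears in order in both A and B, and no longer such subsequence exists.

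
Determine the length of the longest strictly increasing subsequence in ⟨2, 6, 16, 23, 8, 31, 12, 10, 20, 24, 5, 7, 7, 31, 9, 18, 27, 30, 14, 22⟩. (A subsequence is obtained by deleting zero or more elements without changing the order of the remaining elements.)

Scanning left to right, the best length ending at each element is: 2→1, 6→2, 16→3, 23→4, 8→3, 31→5, 12→4, 10→4, 20→5, 24→6, 5→2, 7→3, 7→3, 31→7, 9→4, 18→5, 27→7, 30→8, 14→5, 22→6.
So the longest increasing subsequence has length 8, e.g. 2, 6, 8, 12, 20, 24, 27, 30.

8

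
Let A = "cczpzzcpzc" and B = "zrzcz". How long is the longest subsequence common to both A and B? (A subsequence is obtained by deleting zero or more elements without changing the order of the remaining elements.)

Backtracking the LCS table gives one alignment: z (A3,B1) → z (A6,B3) → c (A7,B4) → z (A9,B5).
So the longest common subsequence has length 4.

4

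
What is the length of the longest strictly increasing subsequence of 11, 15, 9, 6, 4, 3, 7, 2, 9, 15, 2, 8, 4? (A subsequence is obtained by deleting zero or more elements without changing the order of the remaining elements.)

4

Let dp[i] be the longest increasing subsequence ending at position i. Then dp = [1, 2, 1, 1, 1, 1, 2, 1, 3, 4, 1, 3, 2].
The maximum is 4; one witness is 6, 7, 9, 15 at positions 4,7,9,10.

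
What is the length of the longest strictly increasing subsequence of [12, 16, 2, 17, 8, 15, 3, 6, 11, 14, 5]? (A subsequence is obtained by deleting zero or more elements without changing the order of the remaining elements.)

5

One longest increasing subsequence is 2, 3, 6, 11, 14 (positions 3,7,8,9,10), of length 5; no longer one exists.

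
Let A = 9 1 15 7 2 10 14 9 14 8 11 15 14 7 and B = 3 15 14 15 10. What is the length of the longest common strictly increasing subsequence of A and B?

A longest common strictly increasing subsequence is 14, 15 (length 2); it appears in order in both A and B, and no longer such subsequence exists.

2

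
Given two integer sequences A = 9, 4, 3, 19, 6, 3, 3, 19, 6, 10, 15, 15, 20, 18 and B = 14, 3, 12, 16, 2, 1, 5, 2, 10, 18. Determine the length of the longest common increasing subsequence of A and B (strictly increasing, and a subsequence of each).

A longest common strictly increasing subsequence is 3, 10, 18 (length 3); it appears in order in both A and B, and no longer such subsequence exists.

3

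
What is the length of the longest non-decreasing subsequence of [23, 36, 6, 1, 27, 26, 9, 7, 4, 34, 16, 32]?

4

Scanning left to right, the best length ending at each element is: 23→1, 36→2, 6→1, 1→1, 27→2, 26→2, 9→2, 7→2, 4→2, 34→3, 16→3, 32→4.
So the longest non-decreasing subsequence has length 4, e.g. 6, 9, 16, 32.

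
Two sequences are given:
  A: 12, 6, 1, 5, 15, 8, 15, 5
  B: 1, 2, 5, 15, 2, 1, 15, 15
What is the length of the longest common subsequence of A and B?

4

Backtracking the LCS table gives one alignment: 1 (A3,B1) → 5 (A4,B3) → 15 (A5,B7) → 15 (A7,B8).
So the longest common subsequence has length 4.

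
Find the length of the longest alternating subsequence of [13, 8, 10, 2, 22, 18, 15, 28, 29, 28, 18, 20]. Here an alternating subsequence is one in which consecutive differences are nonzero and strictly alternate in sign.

A longest alternating subsequence is 13, 8, 10, 2, 22, 18, 28, 18, 20 (positions 1,2,3,4,5,6,8,11,12); its 8 consecutive differences strictly alternate in sign, and length 9 is optimal.

9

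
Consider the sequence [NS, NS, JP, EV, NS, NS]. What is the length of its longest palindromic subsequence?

One longest palindromic subsequence is NS NS EV NS NS (positions 1,2,4,5,6); it reads the same forward and backward, and the interval DP gives dp[1][6] = 5.

5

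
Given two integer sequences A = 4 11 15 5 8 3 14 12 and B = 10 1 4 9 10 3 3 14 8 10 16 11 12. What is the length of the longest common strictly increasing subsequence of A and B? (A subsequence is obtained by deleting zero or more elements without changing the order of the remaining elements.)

3

For each value that appears in both, track the longest common increasing run ending there.
The best achievable length is 3; one witness is 4, 8, 12 (A-positions 1,5,8, B-positions 3,9,13).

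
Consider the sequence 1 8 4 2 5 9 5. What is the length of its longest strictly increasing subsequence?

Let dp[i] be the longest increasing subsequence ending at position i. Then dp = [1, 2, 2, 2, 3, 4, 3].
The maximum is 4; one witness is 1, 4, 5, 9 at positions 1,3,5,6.

4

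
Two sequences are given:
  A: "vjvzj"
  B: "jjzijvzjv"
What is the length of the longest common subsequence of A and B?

4

Backtracking the LCS table gives one alignment: j (A2,B5) → v (A3,B6) → z (A4,B7) → j (A5,B8).
So the longest common subsequence has length 4.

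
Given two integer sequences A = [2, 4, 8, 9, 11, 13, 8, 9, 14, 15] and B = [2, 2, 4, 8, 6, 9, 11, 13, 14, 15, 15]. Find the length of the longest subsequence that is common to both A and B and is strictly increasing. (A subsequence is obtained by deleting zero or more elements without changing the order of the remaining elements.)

For each value that appears in both, track the longest common increasing run ending there.
The best achievable length is 8; one witness is 2, 4, 8, 9, 11, 13, 14, 15 (A-positions 1,2,3,4,5,6,9,10, B-positions 1,3,4,6,7,8,9,10).

8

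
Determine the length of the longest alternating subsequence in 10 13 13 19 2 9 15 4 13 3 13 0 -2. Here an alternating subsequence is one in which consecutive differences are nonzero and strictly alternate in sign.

9

A longest alternating subsequence is 10, 13, 2, 9, 4, 13, 3, 13, 0 (positions 1,2,5,6,8,9,10,11,12); its 8 consecutive differences strictly alternate in sign, and length 9 is optimal.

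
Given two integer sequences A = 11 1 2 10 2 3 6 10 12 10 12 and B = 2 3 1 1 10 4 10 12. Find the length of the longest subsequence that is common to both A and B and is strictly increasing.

4

For each value that appears in both, track the longest common increasing run ending there.
The best achievable length is 4; one witness is 2, 3, 10, 12 (A-positions 3,6,8,9, B-positions 1,2,5,8).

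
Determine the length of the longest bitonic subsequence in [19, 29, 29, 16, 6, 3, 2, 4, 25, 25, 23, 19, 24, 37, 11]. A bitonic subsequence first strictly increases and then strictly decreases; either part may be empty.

6

One longest bitonic subsequence is 19, 29, 25, 23, 19, 11 (positions 1,2,10,11,12,15): it rises to 29 then falls. Length 6 is optimal.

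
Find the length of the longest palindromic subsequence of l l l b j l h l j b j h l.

9

Using dp[i][j] = 2 + dp[i+1][j−1] if the ends match, else max(dp[i+1][j], dp[i][j−1]):
dp[1][13] = 9. A witness is lbjlhljbl at positions 1,4,5,6,7,8,9,10,13.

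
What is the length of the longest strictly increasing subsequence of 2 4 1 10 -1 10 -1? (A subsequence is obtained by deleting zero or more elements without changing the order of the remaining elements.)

3

One longest increasing subsequence is 2, 4, 10 (positions 1,2,4), of length 3; no longer one exists.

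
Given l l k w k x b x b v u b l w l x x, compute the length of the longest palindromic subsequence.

7

One longest palindromic subsequence is xxlwlxx (positions 6,8,13,14,15,16,17); it reads the same forward and backward, and the interval DP gives dp[1][17] = 7.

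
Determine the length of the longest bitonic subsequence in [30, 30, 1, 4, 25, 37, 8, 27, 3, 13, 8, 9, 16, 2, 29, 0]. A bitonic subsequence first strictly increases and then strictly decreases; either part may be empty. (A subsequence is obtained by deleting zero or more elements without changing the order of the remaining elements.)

9

One longest bitonic subsequence is 1, 4, 25, 37, 27, 13, 9, 2, 0 (positions 3,4,5,6,8,10,12,14,16): it rises to 37 then falls. Length 9 is optimal.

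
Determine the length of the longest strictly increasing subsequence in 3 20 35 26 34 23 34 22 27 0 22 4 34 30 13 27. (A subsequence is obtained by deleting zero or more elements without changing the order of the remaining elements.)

One longest increasing subsequence is 3, 20, 26, 27, 34 (positions 1,2,4,9,13), of length 5; no longer one exists.

5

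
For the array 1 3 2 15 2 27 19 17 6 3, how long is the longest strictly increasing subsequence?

Scanning left to right, the best length ending at each element is: 1→1, 3→2, 2→2, 15→3, 2→2, 27→4, 19→4, 17→4, 6→3, 3→3.
So the longest increasing subsequence has length 4, e.g. 1, 3, 15, 27.

4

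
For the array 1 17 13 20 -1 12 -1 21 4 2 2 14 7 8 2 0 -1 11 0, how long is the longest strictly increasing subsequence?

5

Let dp[i] be the longest increasing subsequence ending at position i. Then dp = [1, 2, 2, 3, 1, 2, 1, 4, 2, 2, 2, 3, 3, 4, 2, 2, 1, 5, 2].
The maximum is 5; one witness is 1, 4, 7, 8, 11 at positions 1,9,13,14,18.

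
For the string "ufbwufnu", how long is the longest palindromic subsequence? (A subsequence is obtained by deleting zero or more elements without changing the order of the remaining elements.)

One longest palindromic subsequence is ufufu (positions 1,2,5,6,8); it reads the same forward and backward, and the interval DP gives dp[1][8] = 5.

5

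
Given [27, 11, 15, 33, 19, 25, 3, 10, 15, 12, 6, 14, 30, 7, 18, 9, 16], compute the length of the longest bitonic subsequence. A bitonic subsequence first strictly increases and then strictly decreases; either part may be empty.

Let inc[i] be the LIS ending at i and dec[i] the longest strictly decreasing subsequence starting at i. inc = [1, 1, 2, 3, 3, 4, 1, 2, 3, 3, 2, 4, 5, 3, 5, 4, 5], dec = [5, 3, 3, 5, 4, 4, 1, 2, 3, 2, 1, 2, 3, 1, 2, 1, 1].
max_i inc[i]+dec[i]−1 = 7, with one witness 11, 15, 33, 25, 15, 14, 9.

7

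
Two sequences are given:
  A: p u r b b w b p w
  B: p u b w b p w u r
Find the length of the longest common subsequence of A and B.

7

Backtracking the LCS table gives one alignment: p (A1,B1) → u (A2,B2) → b (A5,B3) → w (A6,B4) → b (A7,B5) → p (A8,B6) → w (A9,B7).
So the longest common subsequence has length 7.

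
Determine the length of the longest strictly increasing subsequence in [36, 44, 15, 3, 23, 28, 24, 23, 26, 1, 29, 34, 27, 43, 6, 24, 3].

7

One longest increasing subsequence is 15, 23, 24, 26, 29, 34, 43 (positions 3,5,7,9,11,12,14), of length 7; no longer one exists.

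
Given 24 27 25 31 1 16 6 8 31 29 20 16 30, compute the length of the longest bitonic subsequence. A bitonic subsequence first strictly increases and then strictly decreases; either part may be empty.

One longest bitonic subsequence is 1, 6, 8, 31, 29, 20, 16 (positions 5,7,8,9,10,11,12): it rises to 31 then falls. Length 7 is optimal.

7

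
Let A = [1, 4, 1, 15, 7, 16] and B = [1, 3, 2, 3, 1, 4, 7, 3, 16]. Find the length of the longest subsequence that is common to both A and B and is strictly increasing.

A longest common strictly increasing subsequence is 1, 4, 7, 16 (length 4); it appears in order in both A and B, and no longer such subsequence exists.

4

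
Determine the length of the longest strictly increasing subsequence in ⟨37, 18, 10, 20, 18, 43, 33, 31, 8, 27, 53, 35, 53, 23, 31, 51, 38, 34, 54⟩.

6

Let dp[i] be the longest increasing subsequence ending at position i. Then dp = [1, 1, 1, 2, 2, 3, 3, 3, 1, 3, 4, 4, 5, 3, 4, 5, 5, 5, 6].
The maximum is 6; one witness is 18, 20, 33, 35, 53, 54 at positions 2,4,7,12,13,19.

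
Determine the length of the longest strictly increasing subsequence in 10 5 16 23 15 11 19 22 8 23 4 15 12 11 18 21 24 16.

One longest increasing subsequence is 10, 16, 19, 22, 23, 24 (positions 1,3,7,8,10,17), of length 6; no longer one exists.

6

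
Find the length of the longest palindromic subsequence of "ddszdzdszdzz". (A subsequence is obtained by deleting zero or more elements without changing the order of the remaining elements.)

Using dp[i][j] = 2 + dp[i+1][j−1] if the ends match, else max(dp[i+1][j], dp[i][j−1]):
dp[1][12] = 7. A witness is zzdzdzz at positions 4,6,7,9,10,11,12.

7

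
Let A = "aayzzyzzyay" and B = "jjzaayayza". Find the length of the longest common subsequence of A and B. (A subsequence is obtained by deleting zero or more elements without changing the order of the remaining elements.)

Backtracking the LCS table gives one alignment: a (A1,B4) → a (A2,B5) → y (A3,B6) → y (A6,B8) → z (A8,B9) → a (A10,B10).
So the longest common subsequence has length 6.

6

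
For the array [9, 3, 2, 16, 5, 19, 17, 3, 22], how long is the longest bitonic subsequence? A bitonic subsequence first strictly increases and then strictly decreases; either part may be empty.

5

One longest bitonic subsequence is 9, 16, 19, 17, 3 (positions 1,4,6,7,8): it rises to 19 then falls. Length 5 is optimal.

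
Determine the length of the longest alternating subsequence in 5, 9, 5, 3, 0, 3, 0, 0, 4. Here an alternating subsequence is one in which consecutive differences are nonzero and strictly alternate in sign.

Track the best alternating length ending on an up-step vs a down-step at each position: up/down = 1/1, 2/1, 1/3, 1/3, 1/3, 4/3, 1/5, 1/5, 6/3.
The maximum over both is 6; one such subsequence is 5, 9, 0, 3, 0, 4.

6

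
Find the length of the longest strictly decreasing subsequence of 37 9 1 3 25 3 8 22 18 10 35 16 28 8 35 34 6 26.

7

One longest decreasing subsequence is 37, 25, 22, 18, 10, 8, 6 (positions 1,5,8,9,10,14,17), of length 7; no longer one exists.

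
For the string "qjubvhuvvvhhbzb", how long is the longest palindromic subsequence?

One longest palindromic subsequence is bhvvvhb (positions 4,6,8,9,10,12,15); it reads the same forward and backward, and the interval DP gives dp[1][15] = 7.

7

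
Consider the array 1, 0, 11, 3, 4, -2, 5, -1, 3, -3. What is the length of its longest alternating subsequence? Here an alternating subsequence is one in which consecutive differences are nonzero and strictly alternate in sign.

10

Track the best alternating length ending on an up-step vs a down-step at each position: up/down = 1/1, 1/2, 3/1, 3/4, 5/4, 1/6, 7/4, 7/8, 9/8, 1/10.
The maximum over both is 10; one such subsequence is 1, 0, 11, 3, 4, -2, 5, -1, 3, -3.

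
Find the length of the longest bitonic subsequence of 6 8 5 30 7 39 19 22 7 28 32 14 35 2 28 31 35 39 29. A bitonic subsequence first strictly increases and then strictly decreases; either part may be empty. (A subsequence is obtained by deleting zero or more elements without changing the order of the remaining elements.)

One longest bitonic subsequence is 6, 8, 19, 22, 28, 32, 35, 31, 29 (positions 1,2,7,8,10,11,13,16,19): it rises to 35 then falls. Length 9 is optimal.

9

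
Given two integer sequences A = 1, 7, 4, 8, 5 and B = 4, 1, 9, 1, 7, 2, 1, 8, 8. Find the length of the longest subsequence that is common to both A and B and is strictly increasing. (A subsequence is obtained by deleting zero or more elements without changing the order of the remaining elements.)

A longest common strictly increasing subsequence is 1, 7, 8 (length 3); it appears in order in both A and B, and no longer such subsequence exists.

3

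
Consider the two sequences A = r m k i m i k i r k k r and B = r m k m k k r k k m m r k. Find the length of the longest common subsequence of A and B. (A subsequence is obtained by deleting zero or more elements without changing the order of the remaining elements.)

9

Backtracking the LCS table gives one alignment: r (A1,B1) → m (A2,B2) → k (A3,B3) → m (A5,B4) → k (A7,B6) → r (A9,B7) → k (A10,B8) → k (A11,B9) → r (A12,B12).
So the longest common subsequence has length 9.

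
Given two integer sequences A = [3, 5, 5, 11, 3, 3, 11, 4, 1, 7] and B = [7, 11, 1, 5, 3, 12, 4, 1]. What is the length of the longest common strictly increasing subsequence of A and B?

2

For each value that appears in both, track the longest common increasing run ending there.
The best achievable length is 2; one witness is 3, 4 (A-positions 1,8, B-positions 5,7).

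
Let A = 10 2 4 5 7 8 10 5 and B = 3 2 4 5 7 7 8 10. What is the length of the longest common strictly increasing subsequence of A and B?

A longest common strictly increasing subsequence is 2, 4, 5, 7, 8, 10 (length 6); it appears in order in both A and B, and no longer such subsequence exists.

6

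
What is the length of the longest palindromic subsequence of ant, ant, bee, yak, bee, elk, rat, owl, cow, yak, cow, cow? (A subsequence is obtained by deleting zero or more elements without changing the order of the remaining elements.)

One longest palindromic subsequence is cow cow cow (positions 9,11,12); it reads the same forward and backward, and the interval DP gives dp[1][12] = 3.

3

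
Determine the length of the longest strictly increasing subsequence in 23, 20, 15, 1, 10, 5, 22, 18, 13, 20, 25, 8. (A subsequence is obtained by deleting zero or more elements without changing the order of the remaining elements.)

5

Let dp[i] be the longest increasing subsequence ending at position i. Then dp = [1, 1, 1, 1, 2, 2, 3, 3, 3, 4, 5, 3].
The maximum is 5; one witness is 1, 10, 18, 20, 25 at positions 4,5,8,10,11.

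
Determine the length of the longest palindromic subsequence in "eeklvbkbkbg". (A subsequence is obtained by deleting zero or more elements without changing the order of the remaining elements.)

5

One longest palindromic subsequence is bkbkb (positions 6,7,8,9,10); it reads the same forward and backward, and the interval DP gives dp[1][11] = 5.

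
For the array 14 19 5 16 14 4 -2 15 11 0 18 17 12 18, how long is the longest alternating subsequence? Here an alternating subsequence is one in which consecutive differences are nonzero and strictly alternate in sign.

Track the best alternating length ending on an up-step vs a down-step at each position: up/down = 1/1, 2/1, 1/3, 4/3, 4/5, 1/5, 1/5, 6/5, 6/7, 6/7, 8/3, 8/9, 8/9, 10/3.
The maximum over both is 10; one such subsequence is 14, 19, 5, 16, 14, 15, 11, 18, 17, 18.

10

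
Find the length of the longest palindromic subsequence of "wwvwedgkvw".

5

One longest palindromic subsequence is wvkvw (positions 1,3,8,9,10); it reads the same forward and backward, and the interval DP gives dp[1][10] = 5.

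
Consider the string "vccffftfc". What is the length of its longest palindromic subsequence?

6

One longest palindromic subsequence is cffffc (positions 2,4,5,6,8,9); it reads the same forward and backward, and the interval DP gives dp[1][9] = 6.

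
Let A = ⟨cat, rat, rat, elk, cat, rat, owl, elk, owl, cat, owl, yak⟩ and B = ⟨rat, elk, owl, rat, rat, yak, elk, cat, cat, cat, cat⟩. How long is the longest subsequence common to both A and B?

5

Backtracking the LCS table gives one alignment: rat (A2,B4) → rat (A3,B5) → elk (A4,B7) → cat (A5,B10) → cat (A10,B11).
So the longest common subsequence has length 5.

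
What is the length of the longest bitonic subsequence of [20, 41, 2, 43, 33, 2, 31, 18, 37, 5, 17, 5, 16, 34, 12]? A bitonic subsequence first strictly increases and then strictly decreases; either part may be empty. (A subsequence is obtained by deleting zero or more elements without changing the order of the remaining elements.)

9

Let inc[i] be the LIS ending at i and dec[i] the longest strictly decreasing subsequence starting at i. inc = [1, 2, 1, 3, 2, 1, 2, 2, 3, 2, 3, 2, 3, 4, 3], dec = [5, 7, 1, 7, 6, 1, 5, 4, 4, 1, 3, 1, 2, 2, 1].
max_i inc[i]+dec[i]−1 = 9, with one witness 20, 41, 43, 33, 31, 18, 17, 16, 12.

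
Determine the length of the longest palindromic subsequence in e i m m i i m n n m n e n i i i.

11

Using dp[i][j] = 2 + dp[i+1][j−1] if the ends match, else max(dp[i+1][j], dp[i][j−1]):
dp[1][16] = 11. A witness is iiinnmnniii at positions 2,5,6,8,9,10,11,13,14,15,16.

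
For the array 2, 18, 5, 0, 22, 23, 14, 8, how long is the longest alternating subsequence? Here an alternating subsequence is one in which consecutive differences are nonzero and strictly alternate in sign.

5

A longest alternating subsequence is 2, 18, 5, 22, 14 (positions 1,2,3,5,7); its 4 consecutive differences strictly alternate in sign, and length 5 is optimal.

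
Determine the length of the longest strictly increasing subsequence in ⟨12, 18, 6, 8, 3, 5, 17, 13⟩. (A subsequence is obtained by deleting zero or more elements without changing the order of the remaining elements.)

One longest increasing subsequence is 6, 8, 17 (positions 3,4,7), of length 3; no longer one exists.

3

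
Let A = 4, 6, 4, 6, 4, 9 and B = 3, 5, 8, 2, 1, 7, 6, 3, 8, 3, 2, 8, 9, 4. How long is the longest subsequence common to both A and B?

A longest common subsequence is 6, 4 (length 2); the LCS DP confirms no longer common subsequence exists.

2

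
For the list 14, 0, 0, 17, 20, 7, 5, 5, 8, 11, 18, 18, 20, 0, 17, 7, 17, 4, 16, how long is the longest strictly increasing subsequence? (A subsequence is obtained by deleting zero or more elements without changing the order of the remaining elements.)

6

Scanning left to right, the best length ending at each element is: 14→1, 0→1, 0→1, 17→2, 20→3, 7→2, 5→2, 5→2, 8→3, 11→4, 18→5, 18→5, 20→6, 0→1, 17→5, 7→3, 17→5, 4→2, 16→5.
So the longest increasing subsequence has length 6, e.g. 0, 7, 8, 11, 18, 20.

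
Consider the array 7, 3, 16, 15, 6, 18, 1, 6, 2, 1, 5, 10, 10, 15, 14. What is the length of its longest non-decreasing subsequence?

Let dp[i] be the longest non-decreasing subsequence ending at position i. Then dp = [1, 1, 2, 2, 2, 3, 1, 3, 2, 2, 3, 4, 5, 6, 6].
The maximum is 6; one witness is 3, 6, 6, 10, 10, 15 at positions 2,5,8,12,13,14.

6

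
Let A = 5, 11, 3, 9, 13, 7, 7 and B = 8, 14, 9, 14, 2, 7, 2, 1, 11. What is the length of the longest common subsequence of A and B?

Backtracking the LCS table gives one alignment: 9 (A4,B3) → 7 (A6,B6).
So the longest common subsequence has length 2.

2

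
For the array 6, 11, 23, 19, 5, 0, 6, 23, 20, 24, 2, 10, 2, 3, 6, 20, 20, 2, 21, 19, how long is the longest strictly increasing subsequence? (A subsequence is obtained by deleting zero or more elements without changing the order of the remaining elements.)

6

One longest increasing subsequence is 0, 2, 3, 6, 20, 21 (positions 6,11,14,15,16,19), of length 6; no longer one exists.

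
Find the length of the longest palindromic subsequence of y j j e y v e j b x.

5

One longest palindromic subsequence is jevej (positions 3,4,6,7,8); it reads the same forward and backward, and the interval DP gives dp[1][10] = 5.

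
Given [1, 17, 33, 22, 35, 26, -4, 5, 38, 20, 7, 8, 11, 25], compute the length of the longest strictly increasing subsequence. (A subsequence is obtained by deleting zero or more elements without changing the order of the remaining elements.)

6

Let dp[i] be the longest increasing subsequence ending at position i. Then dp = [1, 2, 3, 3, 4, 4, 1, 2, 5, 3, 3, 4, 5, 6].
The maximum is 6; one witness is 1, 5, 7, 8, 11, 25 at positions 1,8,11,12,13,14.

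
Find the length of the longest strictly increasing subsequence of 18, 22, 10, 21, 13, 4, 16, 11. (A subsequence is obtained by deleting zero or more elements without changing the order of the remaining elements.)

Scanning left to right, the best length ending at each element is: 18→1, 22→2, 10→1, 21→2, 13→2, 4→1, 16→3, 11→2.
So the longest increasing subsequence has length 3, e.g. 10, 13, 16.

3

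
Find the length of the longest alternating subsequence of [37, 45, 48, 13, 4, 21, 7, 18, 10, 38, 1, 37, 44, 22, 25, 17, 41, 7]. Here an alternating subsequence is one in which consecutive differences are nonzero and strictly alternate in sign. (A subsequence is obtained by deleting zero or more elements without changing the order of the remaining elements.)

Track the best alternating length ending on an up-step vs a down-step at each position: up/down = 1/1, 2/1, 2/1, 1/3, 1/3, 4/3, 4/5, 6/5, 6/7, 8/3, 1/9, 10/9, 10/3, 10/11, 12/11, 10/13, 14/11, 10/15.
The maximum over both is 15; one such subsequence is 37, 45, 13, 21, 7, 18, 10, 38, 1, 37, 22, 25, 17, 41, 7.

15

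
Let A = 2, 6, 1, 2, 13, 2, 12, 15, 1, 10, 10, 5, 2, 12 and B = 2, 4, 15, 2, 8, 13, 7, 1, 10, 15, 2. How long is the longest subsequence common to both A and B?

6

Backtracking the LCS table gives one alignment: 2 (A1,B1) → 2 (A4,B4) → 13 (A5,B6) → 1 (A9,B8) → 10 (A10,B9) → 2 (A13,B11).
So the longest common subsequence has length 6.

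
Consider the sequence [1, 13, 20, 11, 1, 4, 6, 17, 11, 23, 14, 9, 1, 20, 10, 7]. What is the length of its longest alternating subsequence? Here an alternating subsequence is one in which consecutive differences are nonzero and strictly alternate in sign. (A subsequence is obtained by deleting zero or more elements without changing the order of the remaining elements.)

A longest alternating subsequence is 1, 13, 11, 17, 11, 23, 14, 20, 10 (positions 1,2,4,8,9,10,11,14,15); its 8 consecutive differences strictly alternate in sign, and length 9 is optimal.

9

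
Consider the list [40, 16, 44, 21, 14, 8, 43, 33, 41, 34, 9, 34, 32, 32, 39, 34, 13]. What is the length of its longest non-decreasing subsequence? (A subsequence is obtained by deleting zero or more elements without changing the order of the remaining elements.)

Scanning left to right, the best length ending at each element is: 40→1, 16→1, 44→2, 21→2, 14→1, 8→1, 43→3, 33→3, 41→4, 34→4, 9→2, 34→5, 32→3, 32→4, 39→6, 34→6, 13→3.
So the longest non-decreasing subsequence has length 6, e.g. 16, 21, 33, 34, 34, 39.

6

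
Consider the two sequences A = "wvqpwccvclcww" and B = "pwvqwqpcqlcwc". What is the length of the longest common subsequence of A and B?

A longest common subsequence is wvqpclcw (length 8); the LCS DP confirms no longer common subsequence exists.

8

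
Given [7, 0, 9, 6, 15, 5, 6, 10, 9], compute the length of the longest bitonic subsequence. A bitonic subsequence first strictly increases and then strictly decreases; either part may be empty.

Let inc[i] be the LIS ending at i and dec[i] the longest strictly decreasing subsequence starting at i. inc = [1, 1, 2, 2, 3, 2, 3, 4, 4], dec = [3, 1, 3, 2, 3, 1, 1, 2, 1].
max_i inc[i]+dec[i]−1 = 5, with one witness 7, 9, 15, 10, 9.

5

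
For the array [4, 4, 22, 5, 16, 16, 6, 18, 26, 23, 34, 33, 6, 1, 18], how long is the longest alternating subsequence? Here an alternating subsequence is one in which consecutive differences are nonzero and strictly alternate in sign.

A longest alternating subsequence is 4, 22, 5, 16, 6, 26, 23, 34, 6, 18 (positions 1,3,4,5,7,9,10,11,13,15); its 9 consecutive differences strictly alternate in sign, and length 10 is optimal.

10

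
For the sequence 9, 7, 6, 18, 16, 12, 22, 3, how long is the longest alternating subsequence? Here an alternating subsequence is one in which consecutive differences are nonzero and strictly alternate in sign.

6

A longest alternating subsequence is 9, 7, 18, 16, 22, 3 (positions 1,2,4,5,7,8); its 5 consecutive differences strictly alternate in sign, and length 6 is optimal.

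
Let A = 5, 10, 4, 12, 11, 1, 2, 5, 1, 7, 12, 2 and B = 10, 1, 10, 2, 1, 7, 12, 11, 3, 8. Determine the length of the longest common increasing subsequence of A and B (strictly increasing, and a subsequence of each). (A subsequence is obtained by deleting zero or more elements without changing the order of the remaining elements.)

A longest common strictly increasing subsequence is 1, 2, 7, 12 (length 4); it appears in order in both A and B, and no longer such subsequence exists.

4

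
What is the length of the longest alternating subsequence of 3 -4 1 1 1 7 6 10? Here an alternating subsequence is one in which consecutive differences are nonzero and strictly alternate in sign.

Track the best alternating length ending on an up-step vs a down-step at each position: up/down = 1/1, 1/2, 3/2, 3/2, 3/2, 3/1, 3/4, 5/1.
The maximum over both is 5; one such subsequence is 3, -4, 7, 6, 10.

5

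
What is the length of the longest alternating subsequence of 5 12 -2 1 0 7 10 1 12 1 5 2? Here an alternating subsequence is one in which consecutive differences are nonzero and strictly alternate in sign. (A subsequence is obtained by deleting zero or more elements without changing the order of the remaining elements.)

A longest alternating subsequence is 5, 12, -2, 1, 0, 7, 1, 12, 1, 5, 2 (positions 1,2,3,4,5,6,8,9,10,11,12); its 10 consecutive differences strictly alternate in sign, and length 11 is optimal.

11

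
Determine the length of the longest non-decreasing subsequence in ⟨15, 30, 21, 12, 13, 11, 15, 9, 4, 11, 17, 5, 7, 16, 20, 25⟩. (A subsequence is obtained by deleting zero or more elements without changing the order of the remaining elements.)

6

One longest non-decreasing subsequence is 12, 13, 15, 17, 20, 25 (positions 4,5,7,11,15,16), of length 6; no longer one exists.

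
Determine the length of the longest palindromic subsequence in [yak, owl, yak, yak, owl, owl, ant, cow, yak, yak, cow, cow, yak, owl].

8

Using dp[i][j] = 2 + dp[i+1][j−1] if the ends match, else max(dp[i+1][j], dp[i][j−1]):
dp[1][14] = 8. A witness is owl yak cow yak yak cow yak owl at positions 2,3,8,9,10,12,13,14.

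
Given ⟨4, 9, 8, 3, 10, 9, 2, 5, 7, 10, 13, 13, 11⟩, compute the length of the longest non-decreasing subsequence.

Scanning left to right, the best length ending at each element is: 4→1, 9→2, 8→2, 3→1, 10→3, 9→3, 2→1, 5→2, 7→3, 10→4, 13→5, 13→6, 11→5.
So the longest non-decreasing subsequence has length 6, e.g. 4, 9, 10, 10, 13, 13.

6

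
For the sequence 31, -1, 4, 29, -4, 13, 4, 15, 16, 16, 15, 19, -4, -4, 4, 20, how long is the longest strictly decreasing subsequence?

Let dp[i] be the longest decreasing subsequence ending at position i. Then dp = [1, 2, 2, 2, 3, 3, 4, 3, 3, 3, 4, 3, 5, 5, 5, 3].
The maximum is 5; one witness is 31, 29, 13, 4, -4 at positions 1,4,6,7,13.

5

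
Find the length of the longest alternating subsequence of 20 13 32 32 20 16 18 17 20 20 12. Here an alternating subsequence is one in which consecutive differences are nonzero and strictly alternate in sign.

8

Track the best alternating length ending on an up-step vs a down-step at each position: up/down = 1/1, 1/2, 3/1, 3/1, 3/4, 3/4, 5/4, 5/6, 7/4, 7/4, 1/8.
The maximum over both is 8; one such subsequence is 20, 13, 32, 16, 18, 17, 20, 12.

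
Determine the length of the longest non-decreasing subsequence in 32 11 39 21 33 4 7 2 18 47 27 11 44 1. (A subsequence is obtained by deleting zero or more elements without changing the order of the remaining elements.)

One longest non-decreasing subsequence is 4, 7, 18, 27, 44 (positions 6,7,9,11,13), of length 5; no longer one exists.

5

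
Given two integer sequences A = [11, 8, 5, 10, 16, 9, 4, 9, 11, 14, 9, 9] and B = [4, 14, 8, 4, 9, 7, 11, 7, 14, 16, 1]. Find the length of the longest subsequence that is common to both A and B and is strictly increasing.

For each value that appears in both, track the longest common increasing run ending there.
The best achievable length is 4; one witness is 8, 9, 11, 14 (A-positions 2,6,9,10, B-positions 3,5,7,9).

4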